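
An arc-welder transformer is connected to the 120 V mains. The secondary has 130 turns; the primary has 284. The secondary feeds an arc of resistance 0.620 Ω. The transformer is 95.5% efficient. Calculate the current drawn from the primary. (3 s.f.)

V_s = 120 × 130/284 = 54.930 V.
I_s = V_s/R = 54.930/0.620 = 88.596 A.
P_out = V_s I_s = 54.930 × 88.596 = 4866.5 W.
P_in = P_out/η = 4866.5/0.955 = 5095.9 W.
I_p = P_in/V_p = 5095.9/120 = 42.5 A.

I_p ≈ 42.5 A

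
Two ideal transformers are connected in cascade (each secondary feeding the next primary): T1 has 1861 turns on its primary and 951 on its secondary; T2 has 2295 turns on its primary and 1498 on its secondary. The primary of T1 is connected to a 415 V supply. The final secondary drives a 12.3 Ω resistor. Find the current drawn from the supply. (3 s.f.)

Secondary of T1: V = 415.00 × 951/1861 = 212.07 V.
Secondary of T2: V = 212.07 × 1498/2295 = 138.42 V.
I_load = 138.42/12.3 = 11.254 A, so P_out = 138.42 × 11.254 = 1557.8 W.
All ideal ⇒ P_in = P_out, so I_supply = 1557.8/415 = 3.75 A.

I_supply ≈ 3.75 A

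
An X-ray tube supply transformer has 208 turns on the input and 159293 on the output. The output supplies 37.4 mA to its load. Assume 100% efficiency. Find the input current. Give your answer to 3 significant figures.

I_in ≈ 28.6 A

For an ideal transformer I_in/I_out = N_out/N_in, so I_in = 0.0374 × 159293/208 = 28.6 A.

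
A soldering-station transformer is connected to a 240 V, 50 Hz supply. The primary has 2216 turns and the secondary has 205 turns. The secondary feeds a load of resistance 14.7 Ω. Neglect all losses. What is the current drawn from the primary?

I_p ≈ 0.140 A

V_s = V_p × N_s/N_p = 240 × 205/2216 = 22.202 V.
I_s = V_s/R = 22.202/14.7 = 1.5104 A.
For an ideal transformer I_p N_p = I_s N_s, so I_p = 1.5104 × 205/2216 = 0.140 A.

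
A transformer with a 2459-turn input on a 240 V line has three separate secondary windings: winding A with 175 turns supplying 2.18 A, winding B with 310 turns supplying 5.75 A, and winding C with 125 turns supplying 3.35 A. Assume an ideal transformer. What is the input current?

I_in ≈ 1.05 A

V_A = 240 × 175/2459 = 17.080 V; V_B = 240 × 310/2459 = 30.256 V; V_C = 240 × 125/2459 = 12.200 V.
P_out = V_A I_A + V_B I_B + V_C I_C = 17.080×2.18 + 30.256×5.75 + 12.200×3.35 = 37.235 + 173.97 + 40.870 = 252.08 W.
Ideal ⇒ P_in = P_out, so I_in = P_out/V_in = 252.08/240 = 1.05 A.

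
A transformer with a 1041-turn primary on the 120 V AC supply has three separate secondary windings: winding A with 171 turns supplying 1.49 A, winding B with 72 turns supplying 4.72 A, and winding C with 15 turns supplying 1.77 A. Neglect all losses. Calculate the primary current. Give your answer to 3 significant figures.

I_p ≈ 0.597 A

V_A = 120 × 171/1041 = 19.712 V; V_B = 120 × 72/1041 = 8.2997 V; V_C = 120 × 15/1041 = 1.7291 V.
P_out = V_A I_A + V_B I_B + V_C I_C = 19.712×1.49 + 8.2997×4.72 + 1.7291×1.77 = 29.371 + 39.175 + 3.0605 = 71.606 W.
Ideal ⇒ P_in = P_out, so I_p = P_out/V_p = 71.606/120 = 0.597 A.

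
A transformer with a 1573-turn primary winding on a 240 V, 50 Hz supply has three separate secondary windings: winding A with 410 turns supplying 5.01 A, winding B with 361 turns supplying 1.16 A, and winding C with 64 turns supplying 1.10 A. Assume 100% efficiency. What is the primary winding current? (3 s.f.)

I_p ≈ 1.62 A

V_A = 240 × 410/1573 = 62.556 V; V_B = 240 × 361/1573 = 55.079 V; V_C = 240 × 64/1573 = 9.7648 V.
P_out = V_A I_A + V_B I_B + V_C I_C = 62.556×5.01 + 55.079×1.16 + 9.7648×1.10 = 313.40 + 63.892 + 10.741 = 388.04 W.
Ideal ⇒ P_in = P_out, so I_p = P_out/V_p = 388.04/240 = 1.62 A.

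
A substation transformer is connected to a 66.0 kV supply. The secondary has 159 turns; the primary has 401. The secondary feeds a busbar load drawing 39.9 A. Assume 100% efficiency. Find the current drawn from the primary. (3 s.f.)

For an ideal transformer I_p N_p = I_s N_s, so I_p = 39.9 × 159/401 = 15.8 A.

I_p ≈ 15.8 A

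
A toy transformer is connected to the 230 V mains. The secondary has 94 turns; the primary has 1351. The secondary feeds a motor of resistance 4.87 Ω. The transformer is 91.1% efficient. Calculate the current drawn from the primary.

I_p ≈ 0.251 A

V_s = 230 × 94/1351 = 16.003 V.
I_s = V_s/R = 16.003/4.87 = 3.2860 A.
P_out = V_s I_s = 16.003 × 3.2860 = 52.586 W.
P_in = P_out/η = 52.586/0.911 = 57.724 W.
I_p = P_in/V_p = 57.724/230 = 0.251 A.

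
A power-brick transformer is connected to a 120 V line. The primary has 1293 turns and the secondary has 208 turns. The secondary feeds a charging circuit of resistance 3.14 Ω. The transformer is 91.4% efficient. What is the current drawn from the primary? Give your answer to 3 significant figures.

I_p ≈ 1.08 A

V_s = 120 × 208/1293 = 19.304 V.
I_s = V_s/R = 19.304/3.14 = 6.1478 A.
P_out = V_s I_s = 19.304 × 6.1478 = 118.68 W.
P_in = P_out/η = 118.68/0.914 = 129.84 W.
I_p = P_in/V_p = 129.84/120 = 1.08 A.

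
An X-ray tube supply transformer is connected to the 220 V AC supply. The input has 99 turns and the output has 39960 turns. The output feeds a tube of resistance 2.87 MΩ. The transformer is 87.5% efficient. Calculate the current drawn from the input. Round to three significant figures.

V_out = 220 × 39960/99 = 88800 V.
I_out = V_out/R = 88800/(2.87×10^6) = 0.030941 A.
P_out = V_out I_out = 88800 × 0.030941 = 2747.5 W.
P_in = P_out/η = 2747.5/0.875 = 3140.0 W.
I_in = P_in/V_in = 3140.0/220 = 14.3 A.

I_in ≈ 14.3 A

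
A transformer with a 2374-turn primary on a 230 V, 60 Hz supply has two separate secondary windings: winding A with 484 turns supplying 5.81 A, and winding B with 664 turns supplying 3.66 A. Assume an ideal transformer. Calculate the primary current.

I_p ≈ 2.21 A

V_A = 230 × 484/2374 = 46.891 V; V_B = 230 × 664/2374 = 64.330 V.
P_out = V_A I_A + V_B I_B = 46.891×5.81 + 64.330×3.66 = 272.44 + 235.45 = 507.89 W.
Ideal ⇒ P_in = P_out, so I_p = P_out/V_p = 507.89/230 = 2.21 A.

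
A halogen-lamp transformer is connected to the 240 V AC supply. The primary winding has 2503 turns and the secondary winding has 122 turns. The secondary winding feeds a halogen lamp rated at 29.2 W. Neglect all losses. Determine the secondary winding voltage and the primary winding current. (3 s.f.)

V_s ≈ 11.7 V, I_p ≈ 0.122 A

V_s = V_p × N_s/N_p = 240 × 122/2503 = 11.698 V.
I_s = P/V_s = 29.2/11.698 = 2.4962 A.
I_p = I_s × N_s/N_p = 2.4962 × 122/2503 = 0.122 A.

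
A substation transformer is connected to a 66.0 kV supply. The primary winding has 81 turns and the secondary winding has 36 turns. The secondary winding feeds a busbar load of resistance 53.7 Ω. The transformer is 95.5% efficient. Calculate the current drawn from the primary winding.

I_p ≈ 254 A

V_s = 66000 × 36/81 = 29333 V.
I_s = V_s/R = 29333/53.7 = 546.24 A.
P_out = V_s I_s = 29333 × 546.24 = 1.6023×10^7 W.
P_in = P_out/η = 1.6023×10^7/0.955 = 1.6778×10^7 W.
I_p = P_in/V_p = 1.6778×10^7/66000 = 254 A.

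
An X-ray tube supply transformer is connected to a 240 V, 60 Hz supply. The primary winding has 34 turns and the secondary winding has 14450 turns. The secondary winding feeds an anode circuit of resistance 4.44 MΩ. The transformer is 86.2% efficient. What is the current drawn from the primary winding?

I_p ≈ 11.3 A

V_s = 240 × 14450/34 = 102000 V.
I_s = V_s/R = 102000/(4.44×10^6) = 0.022973 A.
P_out = V_s I_s = 102000 × 0.022973 = 2343.2 W.
P_in = P_out/η = 2343.2/0.862 = 2718.4 W.
I_p = P_in/V_p = 2718.4/240 = 11.3 A.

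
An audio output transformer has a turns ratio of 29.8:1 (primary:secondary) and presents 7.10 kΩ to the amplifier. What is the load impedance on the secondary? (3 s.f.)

Z_s ≈ 8.00 Ω

Z_s = Z_p/(N_p/N_s)² = 7100/29.8² = 8.00 Ω.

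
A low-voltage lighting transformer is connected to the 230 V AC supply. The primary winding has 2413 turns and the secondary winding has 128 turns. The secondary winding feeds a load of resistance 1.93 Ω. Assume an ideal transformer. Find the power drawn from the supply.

V_s = V_p × N_s/N_p = 230 × 128/2413 = 12.201 V.
I_s = V_s/R = 12.201/1.93 = 6.3215 A.
I_p = I_s × N_s/N_p = 6.3215 × 128/2413 = 0.33533 A.
P = V_p I_p = 230 × 0.33533 = 77.1 W.

P ≈ 77.1 W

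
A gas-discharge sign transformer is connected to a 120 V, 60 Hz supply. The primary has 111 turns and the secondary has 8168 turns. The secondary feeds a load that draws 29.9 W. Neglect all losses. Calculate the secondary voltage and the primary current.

V_s ≈ 8830 V, I_p ≈ 0.249 A

V_s = V_p × N_s/N_p = 120 × 8168/111 = 8830.3 V.
I_s = P/V_s = 29.9/8830.3 = 0.0033861 A.
I_p = I_s × N_s/N_p = 0.0033861 × 8168/111 = 0.249 A.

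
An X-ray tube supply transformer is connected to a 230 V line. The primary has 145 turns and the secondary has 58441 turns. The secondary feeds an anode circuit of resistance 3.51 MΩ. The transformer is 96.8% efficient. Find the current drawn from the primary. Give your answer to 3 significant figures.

I_p ≈ 11.0 A

V_s = 230 × 58441/145 = 92700 V.
I_s = V_s/R = 92700/(3.51×10^6) = 0.026410 A.
P_out = V_s I_s = 92700 × 0.026410 = 2448.2 W.
P_in = P_out/η = 2448.2/0.968 = 2529.1 W.
I_p = P_in/V_p = 2529.1/230 = 11.0 A.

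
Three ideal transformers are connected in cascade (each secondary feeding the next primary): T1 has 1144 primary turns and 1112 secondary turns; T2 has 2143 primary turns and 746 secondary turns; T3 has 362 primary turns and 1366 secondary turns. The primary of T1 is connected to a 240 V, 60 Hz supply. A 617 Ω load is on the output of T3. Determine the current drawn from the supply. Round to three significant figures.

Secondary of T1: V = 240.00 × 1112/1144 = 233.29 V.
Secondary of T2: V = 233.29 × 746/2143 = 81.209 V.
Secondary of T3: V = 81.209 × 1366/362 = 306.44 V.
I_load = 306.44/617 = 0.49667 A, so P_out = 306.44 × 0.49667 = 152.20 W.
All ideal ⇒ P_in = P_out, so I_supply = 152.20/240 = 0.634 A.

I_supply ≈ 0.634 A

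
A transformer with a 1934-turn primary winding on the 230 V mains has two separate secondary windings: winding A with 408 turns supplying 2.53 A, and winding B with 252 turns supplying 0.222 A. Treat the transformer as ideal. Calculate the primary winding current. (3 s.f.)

V_A = 230 × 408/1934 = 48.521 V; V_B = 230 × 252/1934 = 29.969 V.
P_out = V_A I_A + V_B I_B = 48.521×2.53 + 29.969×0.222 = 122.76 + 6.6531 = 129.41 W.
Ideal ⇒ P_in = P_out, so I_p = P_out/V_p = 129.41/230 = 0.563 A.

I_p ≈ 0.563 A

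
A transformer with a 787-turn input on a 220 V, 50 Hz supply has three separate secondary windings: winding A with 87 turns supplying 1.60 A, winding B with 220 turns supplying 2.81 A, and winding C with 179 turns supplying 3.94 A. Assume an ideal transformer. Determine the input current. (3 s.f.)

V_A = 220 × 87/787 = 24.320 V; V_B = 220 × 220/787 = 61.499 V; V_C = 220 × 179/787 = 50.038 V.
P_out = V_A I_A + V_B I_B + V_C I_C = 24.320×1.60 + 61.499×2.81 + 50.038×3.94 = 38.912 + 172.81 + 197.15 = 408.88 W.
Ideal ⇒ P_in = P_out, so I_in = P_out/V_in = 408.88/220 = 1.86 A.

I_in ≈ 1.86 A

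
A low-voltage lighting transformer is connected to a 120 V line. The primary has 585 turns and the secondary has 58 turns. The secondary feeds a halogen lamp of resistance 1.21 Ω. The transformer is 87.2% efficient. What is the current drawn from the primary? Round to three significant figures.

V_s = 120 × 58/585 = 11.897 V.
I_s = V_s/R = 11.897/1.21 = 9.8326 A.
P_out = V_s I_s = 11.897 × 9.8326 = 116.98 W.
P_in = P_out/η = 116.98/0.872 = 134.15 W.
I_p = P_in/V_p = 134.15/120 = 1.12 A.

I_p ≈ 1.12 A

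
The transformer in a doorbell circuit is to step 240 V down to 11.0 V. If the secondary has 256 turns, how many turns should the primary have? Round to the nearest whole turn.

N_p = 5585 turns

N_p/N_s = V_p/V_s, so N_p = 256 × 240/11.0 = 5585.5 ≈ 5585 turns.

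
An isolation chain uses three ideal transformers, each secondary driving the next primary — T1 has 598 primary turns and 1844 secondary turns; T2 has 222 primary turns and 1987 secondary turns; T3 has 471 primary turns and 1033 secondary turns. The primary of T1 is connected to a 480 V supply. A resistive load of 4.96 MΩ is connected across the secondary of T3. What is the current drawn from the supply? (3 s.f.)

I_supply ≈ 0.355 A

After T1: V = 480.00 × 1844/598 = 1480.1 V.
After T2: V = 1480.1 × 1987/222 = 13248 V.
After T3: V = 13248 × 1033/471 = 29055 V.
I_load = 29055/(4.96×10^6) = 0.0058579 A, so P_out = 29055 × 0.0058579 = 170.20 W.
All ideal ⇒ P_in = P_out, so I_supply = 170.20/480 = 0.355 A.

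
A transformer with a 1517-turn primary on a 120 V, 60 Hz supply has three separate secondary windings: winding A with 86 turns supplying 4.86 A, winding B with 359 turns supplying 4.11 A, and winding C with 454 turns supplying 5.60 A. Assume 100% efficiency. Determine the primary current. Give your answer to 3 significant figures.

V_A = 120 × 86/1517 = 6.8029 V; V_B = 120 × 359/1517 = 28.398 V; V_C = 120 × 454/1517 = 35.913 V.
P_out = V_A I_A + V_B I_B + V_C I_C = 6.8029×4.86 + 28.398×4.11 + 35.913×5.60 = 33.062 + 116.72 + 201.11 = 350.89 W.
Ideal ⇒ P_in = P_out, so I_p = P_out/V_p = 350.89/120 = 2.92 A.

I_p ≈ 2.92 A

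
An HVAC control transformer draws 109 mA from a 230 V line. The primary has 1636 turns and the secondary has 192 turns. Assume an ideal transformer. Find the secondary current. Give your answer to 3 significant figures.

I_s ≈ 0.929 A

I_s/I_p = N_p/N_s, so I_s = 0.109 × 1636/192 = 0.929 A.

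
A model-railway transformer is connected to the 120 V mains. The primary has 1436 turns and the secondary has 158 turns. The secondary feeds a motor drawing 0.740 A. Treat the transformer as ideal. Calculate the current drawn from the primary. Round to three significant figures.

For an ideal transformer I_p N_p = I_s N_s, so I_p = 0.740 × 158/1436 = 0.0814 A.

I_p ≈ 0.0814 A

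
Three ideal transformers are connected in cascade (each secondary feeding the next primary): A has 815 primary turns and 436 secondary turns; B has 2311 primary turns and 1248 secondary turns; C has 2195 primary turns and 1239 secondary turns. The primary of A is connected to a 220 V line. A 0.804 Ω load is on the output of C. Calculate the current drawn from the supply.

I_supply ≈ 7.28 A

Secondary of A: V = 220.00 × 436/815 = 117.69 V.
Secondary of B: V = 117.69 × 1248/2311 = 63.557 V.
Secondary of C: V = 63.557 × 1239/2195 = 35.876 V.
I_load = 35.876/0.804 = 44.622 A, so P_out = 35.876 × 44.622 = 1600.8 W.
All ideal ⇒ P_in = P_out, so I_supply = 1600.8/220 = 7.28 A.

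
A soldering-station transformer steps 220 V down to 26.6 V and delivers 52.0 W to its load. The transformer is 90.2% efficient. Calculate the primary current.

P_in = P_out/η = 52.0/0.902 = 57.650 W.
I_p = P_in/V_p = 57.650/220 = 0.262 A.

I_p ≈ 0.262 A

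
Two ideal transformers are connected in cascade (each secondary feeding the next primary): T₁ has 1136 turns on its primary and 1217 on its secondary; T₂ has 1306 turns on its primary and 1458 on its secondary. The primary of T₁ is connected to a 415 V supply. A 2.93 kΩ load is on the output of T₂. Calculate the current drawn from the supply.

Secondary of T₁: V = 415.00 × 1217/1136 = 444.59 V.
Secondary of T₂: V = 444.59 × 1458/1306 = 496.33 V.
I_load = 496.33/2930 = 0.16940 A, so P_out = 496.33 × 0.16940 = 84.078 W.
All ideal ⇒ P_in = P_out, so I_supply = 84.078/415 = 0.203 A.

I_supply ≈ 0.203 A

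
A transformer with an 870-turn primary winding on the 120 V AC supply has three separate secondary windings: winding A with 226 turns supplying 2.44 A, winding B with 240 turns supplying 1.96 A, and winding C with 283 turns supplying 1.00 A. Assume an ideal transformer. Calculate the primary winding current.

V_A = 120 × 226/870 = 31.172 V; V_B = 120 × 240/870 = 33.103 V; V_C = 120 × 283/870 = 39.034 V.
P_out = V_A I_A + V_B I_B + V_C I_C = 31.172×2.44 + 33.103×1.96 + 39.034×1.00 = 76.061 + 64.883 + 39.034 = 179.98 W.
Ideal ⇒ P_in = P_out, so I_p = P_out/V_p = 179.98/120 = 1.50 A.

I_p ≈ 1.50 A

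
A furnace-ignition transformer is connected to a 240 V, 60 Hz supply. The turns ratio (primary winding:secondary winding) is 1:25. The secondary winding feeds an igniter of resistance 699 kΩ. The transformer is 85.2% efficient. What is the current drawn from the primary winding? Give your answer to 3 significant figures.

I_p ≈ 0.252 A

V_s = 240 × 25/1 = 6000.0 V.
I_s = V_s/R = 6000.0/699000 = 0.0085837 A.
P_out = V_s I_s = 6000.0 × 0.0085837 = 51.502 W.
P_in = P_out/η = 51.502/0.852 = 60.449 W.
I_p = P_in/V_p = 60.449/240 = 0.252 A.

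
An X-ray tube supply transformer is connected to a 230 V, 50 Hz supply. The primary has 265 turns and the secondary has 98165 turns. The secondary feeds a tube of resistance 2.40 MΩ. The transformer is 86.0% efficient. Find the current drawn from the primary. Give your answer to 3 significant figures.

V_s = 230 × 98165/265 = 85200 V.
I_s = V_s/R = 85200/(2.40×10^6) = 0.035500 A.
P_out = V_s I_s = 85200 × 0.035500 = 3024.6 W.
P_in = P_out/η = 3024.6/0.860 = 3517.0 W.
I_p = P_in/V_p = 3517.0/230 = 15.3 A.

I_p ≈ 15.3 A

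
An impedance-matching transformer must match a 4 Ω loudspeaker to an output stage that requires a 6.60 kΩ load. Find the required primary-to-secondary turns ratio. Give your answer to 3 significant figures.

Z_p/Z_s = (N_p/N_s)², so N_p/N_s = √(6600/4) = √1650 = 40.6.

N_p/N_s ≈ 40.6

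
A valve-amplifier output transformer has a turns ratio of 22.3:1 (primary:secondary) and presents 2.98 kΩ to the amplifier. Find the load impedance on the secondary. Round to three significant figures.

Z_s ≈ 5.99 Ω

Z_s = Z_p/(N_p/N_s)² = 2980/22.3² = 5.99 Ω.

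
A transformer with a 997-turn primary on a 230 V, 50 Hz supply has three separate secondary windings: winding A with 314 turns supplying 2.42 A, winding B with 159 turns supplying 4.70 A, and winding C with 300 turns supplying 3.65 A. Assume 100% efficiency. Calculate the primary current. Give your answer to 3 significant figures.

V_A = 230 × 314/997 = 72.437 V; V_B = 230 × 159/997 = 36.680 V; V_C = 230 × 300/997 = 69.208 V.
P_out = V_A I_A + V_B I_B + V_C I_C = 72.437×2.42 + 36.680×4.70 + 69.208×3.65 = 175.30 + 172.40 + 252.61 = 600.30 W.
Ideal ⇒ P_in = P_out, so I_p = P_out/V_p = 600.30/230 = 2.61 A.

I_p ≈ 2.61 A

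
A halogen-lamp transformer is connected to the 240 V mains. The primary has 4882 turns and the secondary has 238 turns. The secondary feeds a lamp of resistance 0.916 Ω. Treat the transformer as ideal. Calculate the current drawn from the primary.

V_s = V_p × N_s/N_p = 240 × 238/4882 = 11.700 V.
I_s = V_s/R = 11.700/0.916 = 12.773 A.
For an ideal transformer I_p N_p = I_s N_s, so I_p = 12.773 × 238/4882 = 0.623 A.

I_p ≈ 0.623 A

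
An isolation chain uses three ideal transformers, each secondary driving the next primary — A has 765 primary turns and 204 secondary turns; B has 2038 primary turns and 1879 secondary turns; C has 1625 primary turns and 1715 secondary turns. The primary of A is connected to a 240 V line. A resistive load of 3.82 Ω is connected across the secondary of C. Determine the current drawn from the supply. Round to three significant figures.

After A: V = 240.00 × 204/765 = 64.000 V.
After B: V = 64.000 × 1879/2038 = 59.007 V.
After C: V = 59.007 × 1715/1625 = 62.275 V.
I_load = 62.275/3.82 = 16.302 A, so P_out = 62.275 × 16.302 = 1015.2 W.
All ideal ⇒ P_in = P_out, so I_supply = 1015.2/240 = 4.23 A.

I_supply ≈ 4.23 A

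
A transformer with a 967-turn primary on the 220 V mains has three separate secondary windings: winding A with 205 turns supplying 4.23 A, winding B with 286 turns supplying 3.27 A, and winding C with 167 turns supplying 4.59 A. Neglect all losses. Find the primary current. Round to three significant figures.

V_A = 220 × 205/967 = 46.639 V; V_B = 220 × 286/967 = 65.067 V; V_C = 220 × 167/967 = 37.994 V.
P_out = V_A I_A + V_B I_B + V_C I_C = 46.639×4.23 + 65.067×3.27 + 37.994×4.59 = 197.28 + 212.77 + 174.39 = 584.44 W.
Ideal ⇒ P_in = P_out, so I_p = P_out/V_p = 584.44/220 = 2.66 A.

I_p ≈ 2.66 A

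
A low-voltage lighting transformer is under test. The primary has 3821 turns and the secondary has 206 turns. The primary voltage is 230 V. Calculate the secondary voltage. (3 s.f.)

V_s/V_p = N_s/N_p, so V_s = 230 × 206/3821 = 12.4 V.

V_s ≈ 12.4 V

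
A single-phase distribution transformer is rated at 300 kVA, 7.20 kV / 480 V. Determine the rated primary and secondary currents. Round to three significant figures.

I_p = S/V_p = 300000/7200 = 41.7 A.
I_s = S/V_s = 300000/480 = 625 A.

I_p ≈ 41.7 A, I_s ≈ 625 A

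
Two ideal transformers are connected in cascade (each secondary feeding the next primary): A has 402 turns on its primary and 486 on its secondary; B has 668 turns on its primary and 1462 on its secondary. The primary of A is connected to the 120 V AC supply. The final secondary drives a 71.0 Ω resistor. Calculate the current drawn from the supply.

I_supply ≈ 11.8 A

Secondary of A: V = 120.00 × 486/402 = 145.07 V.
Secondary of B: V = 145.07 × 1462/668 = 317.51 V.
I_load = 317.51/71.0 = 4.4720 A, so P_out = 317.51 × 4.4720 = 1419.9 W.
All ideal ⇒ P_in = P_out, so I_supply = 1419.9/120 = 11.8 A.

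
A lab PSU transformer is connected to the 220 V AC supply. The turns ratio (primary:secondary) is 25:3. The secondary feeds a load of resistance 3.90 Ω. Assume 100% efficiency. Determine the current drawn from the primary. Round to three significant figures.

V_s = V_p × N_s/N_p = 220 × 3/25 = 26.400 V.
I_s = V_s/R = 26.400/3.90 = 6.7692 A.
For an ideal transformer I_p N_p = I_s N_s, so I_p = 6.7692 × 3/25 = 0.812 A.

I_p ≈ 0.812 A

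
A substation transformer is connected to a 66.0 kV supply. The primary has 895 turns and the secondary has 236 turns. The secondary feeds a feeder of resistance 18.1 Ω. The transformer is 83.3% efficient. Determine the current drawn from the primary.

I_p ≈ 304 A

V_s = 66000 × 236/895 = 17403 V.
I_s = V_s/R = 17403/18.1 = 961.51 A.
P_out = V_s I_s = 17403 × 961.51 = 1.6734×10^7 W.
P_in = P_out/η = 1.6734×10^7/0.833 = 2.0088×10^7 W.
I_p = P_in/V_p = 2.0088×10^7/66000 = 304 A.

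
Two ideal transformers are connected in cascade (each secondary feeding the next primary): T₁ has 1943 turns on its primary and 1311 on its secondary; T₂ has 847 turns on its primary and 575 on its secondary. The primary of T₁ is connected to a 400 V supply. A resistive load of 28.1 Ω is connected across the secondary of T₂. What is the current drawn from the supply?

After T₁: V = 400.00 × 1311/1943 = 269.89 V.
After T₂: V = 269.89 × 575/847 = 183.22 V.
I_load = 183.22/28.1 = 6.5203 A, so P_out = 183.22 × 6.5203 = 1194.7 W.
All ideal ⇒ P_in = P_out, so I_supply = 1194.7/400 = 2.99 A.

I_supply ≈ 2.99 A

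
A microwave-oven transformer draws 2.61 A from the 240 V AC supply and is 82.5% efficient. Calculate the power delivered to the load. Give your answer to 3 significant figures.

P_in = V_p I_p = 240 × 2.61 = 626.40 W.
P_out = η P_in = 0.825 × 626.40 = 517 W.

P_out ≈ 517 W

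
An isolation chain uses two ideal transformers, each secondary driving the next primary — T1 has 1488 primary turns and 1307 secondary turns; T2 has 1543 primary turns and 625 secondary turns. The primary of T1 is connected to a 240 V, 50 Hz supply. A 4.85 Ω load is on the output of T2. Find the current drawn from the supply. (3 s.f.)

After T1: V = 240.00 × 1307/1488 = 210.81 V.
After T2: V = 210.81 × 625/1543 = 85.388 V.
I_load = 85.388/4.85 = 17.606 A, so P_out = 85.388 × 17.606 = 1503.3 W.
All ideal ⇒ P_in = P_out, so I_supply = 1503.3/240 = 6.26 A.

I_supply ≈ 6.26 A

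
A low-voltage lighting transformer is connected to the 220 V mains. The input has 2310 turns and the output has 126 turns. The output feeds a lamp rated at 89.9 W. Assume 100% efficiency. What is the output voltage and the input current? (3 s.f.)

V_out = V_in × N_out/N_in = 220 × 126/2310 = 12.000 V.
I_out = P/V_out = 89.9/12.000 = 7.4917 A.
I_in = I_out × N_out/N_in = 7.4917 × 126/2310 = 0.409 A.

V_out ≈ 12.0 V, I_in ≈ 0.409 A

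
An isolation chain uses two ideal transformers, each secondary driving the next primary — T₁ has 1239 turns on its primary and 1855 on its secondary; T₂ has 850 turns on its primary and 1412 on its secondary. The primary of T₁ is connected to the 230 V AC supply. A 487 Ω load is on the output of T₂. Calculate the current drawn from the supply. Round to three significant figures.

I_supply ≈ 2.92 A

Secondary of T₁: V = 230.00 × 1855/1239 = 344.35 V.
Secondary of T₂: V = 344.35 × 1412/850 = 572.03 V.
I_load = 572.03/487 = 1.1746 A, so P_out = 572.03 × 1.1746 = 671.90 W.
All ideal ⇒ P_in = P_out, so I_supply = 671.90/230 = 2.92 A.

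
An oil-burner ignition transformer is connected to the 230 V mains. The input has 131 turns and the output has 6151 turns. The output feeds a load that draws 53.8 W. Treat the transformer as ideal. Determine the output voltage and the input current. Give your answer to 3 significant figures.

V_out ≈ 10800 V, I_in ≈ 0.234 A

V_out = V_in × N_out/N_in = 230 × 6151/131 = 10799 V.
I_out = P/V_out = 53.8/10799 = 0.0049817 A.
I_in = I_out × N_out/N_in = 0.0049817 × 6151/131 = 0.234 A.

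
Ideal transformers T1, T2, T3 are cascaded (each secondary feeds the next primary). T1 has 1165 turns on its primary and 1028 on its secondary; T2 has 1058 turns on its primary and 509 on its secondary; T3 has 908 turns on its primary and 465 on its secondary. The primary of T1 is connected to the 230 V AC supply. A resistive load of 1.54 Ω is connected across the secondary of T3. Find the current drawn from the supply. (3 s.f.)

After T1: V = 230.00 × 1028/1165 = 202.95 V.
After T2: V = 202.95 × 509/1058 = 97.640 V.
After T3: V = 97.640 × 465/908 = 50.003 V.
I_load = 50.003/1.54 = 32.469 A, so P_out = 50.003 × 32.469 = 1623.6 W.
All ideal ⇒ P_in = P_out, so I_supply = 1623.6/230 = 7.06 A.

I_supply ≈ 7.06 A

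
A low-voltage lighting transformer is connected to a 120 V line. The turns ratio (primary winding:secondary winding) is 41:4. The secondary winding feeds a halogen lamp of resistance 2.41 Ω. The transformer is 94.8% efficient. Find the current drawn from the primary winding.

V_s = 120 × 4/41 = 11.707 V.
I_s = V_s/R = 11.707/2.41 = 4.8578 A.
P_out = V_s I_s = 11.707 × 4.8578 = 56.872 W.
P_in = P_out/η = 56.872/0.948 = 59.991 W.
I_p = P_in/V_p = 59.991/120 = 0.500 A.

I_p ≈ 0.500 A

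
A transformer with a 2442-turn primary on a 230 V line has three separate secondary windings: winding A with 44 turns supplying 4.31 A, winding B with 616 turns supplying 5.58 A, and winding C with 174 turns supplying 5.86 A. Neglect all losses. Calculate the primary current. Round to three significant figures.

I_p ≈ 1.90 A

V_A = 230 × 44/2442 = 4.1441 V; V_B = 230 × 616/2442 = 58.018 V; V_C = 230 × 174/2442 = 16.388 V.
P_out = V_A I_A + V_B I_B + V_C I_C = 4.1441×4.31 + 58.018×5.58 + 16.388×5.86 = 17.861 + 323.74 + 96.035 = 437.64 W.
Ideal ⇒ P_in = P_out, so I_p = P_out/V_p = 437.64/230 = 1.90 A.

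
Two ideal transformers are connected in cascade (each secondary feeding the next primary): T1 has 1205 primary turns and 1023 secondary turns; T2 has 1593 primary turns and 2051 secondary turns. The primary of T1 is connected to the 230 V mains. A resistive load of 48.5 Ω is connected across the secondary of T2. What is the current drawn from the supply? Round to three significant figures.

I_supply ≈ 5.67 A

After T1: V = 230.00 × 1023/1205 = 195.26 V.
After T2: V = 195.26 × 2051/1593 = 251.40 V.
I_load = 251.40/48.5 = 5.1835 A, so P_out = 251.40 × 5.1835 = 1303.1 W.
All ideal ⇒ P_in = P_out, so I_supply = 1303.1/230 = 5.67 A.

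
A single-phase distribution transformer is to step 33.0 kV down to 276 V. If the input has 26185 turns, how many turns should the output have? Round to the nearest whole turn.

N_out/N_in = V_out/V_in, so N_out = 26185 × 276/33000 = 219.0 ≈ 219 turns.

N_out = 219 turns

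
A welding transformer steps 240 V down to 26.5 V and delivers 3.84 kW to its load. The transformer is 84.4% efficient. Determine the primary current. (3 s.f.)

P_in = P_out/η = 3840/0.844 = 4549.8 W.
I_p = P_in/V_p = 4549.8/240 = 19.0 A.

I_p ≈ 19.0 A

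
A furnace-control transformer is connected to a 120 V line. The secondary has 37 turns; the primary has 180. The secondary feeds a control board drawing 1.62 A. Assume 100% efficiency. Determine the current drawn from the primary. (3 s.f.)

For an ideal transformer I_p N_p = I_s N_s, so I_p = 1.62 × 37/180 = 0.333 A.

I_p ≈ 0.333 A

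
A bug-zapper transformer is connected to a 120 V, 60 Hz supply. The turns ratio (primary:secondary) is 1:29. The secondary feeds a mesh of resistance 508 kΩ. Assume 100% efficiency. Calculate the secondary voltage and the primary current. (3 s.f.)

V_s ≈ 3480 V, I_p ≈ 0.199 A

V_s = V_p × N_s/N_p = 120 × 29/1 = 3480.0 V.
I_s = V_s/R = 3480.0/508000 = 0.0068504 A.
I_p = I_s × N_s/N_p = 0.0068504 × 29/1 = 0.199 A.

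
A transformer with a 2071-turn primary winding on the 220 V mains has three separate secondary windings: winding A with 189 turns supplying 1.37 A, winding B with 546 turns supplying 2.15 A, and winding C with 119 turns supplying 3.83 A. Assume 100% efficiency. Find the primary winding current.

I_p ≈ 0.912 A

V_A = 220 × 189/2071 = 20.077 V; V_B = 220 × 546/2071 = 58.001 V; V_C = 220 × 119/2071 = 12.641 V.
P_out = V_A I_A + V_B I_B + V_C I_C = 20.077×1.37 + 58.001×2.15 + 12.641×3.83 = 27.506 + 124.70 + 48.416 = 200.62 W.
Ideal ⇒ P_in = P_out, so I_p = P_out/V_p = 200.62/220 = 0.912 A.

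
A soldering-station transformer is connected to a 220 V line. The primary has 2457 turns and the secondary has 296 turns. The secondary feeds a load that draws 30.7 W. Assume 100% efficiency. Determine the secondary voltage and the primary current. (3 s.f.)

V_s ≈ 26.5 V, I_p ≈ 0.140 A

V_s = V_p × N_s/N_p = 220 × 296/2457 = 26.504 V.
I_s = P/V_s = 30.7/26.504 = 1.1583 A.
I_p = I_s × N_s/N_p = 1.1583 × 296/2457 = 0.140 A.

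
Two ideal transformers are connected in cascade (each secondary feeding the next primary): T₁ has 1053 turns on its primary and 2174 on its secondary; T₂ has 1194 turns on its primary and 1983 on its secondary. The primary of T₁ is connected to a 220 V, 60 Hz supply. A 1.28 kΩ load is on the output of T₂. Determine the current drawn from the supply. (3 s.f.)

I_supply ≈ 2.02 A

Secondary of T₁: V = 220.00 × 2174/1053 = 454.21 V.
Secondary of T₂: V = 454.21 × 1983/1194 = 754.35 V.
I_load = 754.35/1280 = 0.58934 A, so P_out = 754.35 × 0.58934 = 444.56 W.
All ideal ⇒ P_in = P_out, so I_supply = 444.56/220 = 2.02 A.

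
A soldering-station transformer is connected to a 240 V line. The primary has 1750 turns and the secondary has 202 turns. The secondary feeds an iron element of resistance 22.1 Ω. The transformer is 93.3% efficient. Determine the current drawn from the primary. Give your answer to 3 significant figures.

V_s = 240 × 202/1750 = 27.703 V.
I_s = V_s/R = 27.703/22.1 = 1.2535 A.
P_out = V_s I_s = 27.703 × 1.2535 = 34.726 W.
P_in = P_out/η = 34.726/0.933 = 37.220 W.
I_p = P_in/V_p = 37.220/240 = 0.155 A.

I_p ≈ 0.155 A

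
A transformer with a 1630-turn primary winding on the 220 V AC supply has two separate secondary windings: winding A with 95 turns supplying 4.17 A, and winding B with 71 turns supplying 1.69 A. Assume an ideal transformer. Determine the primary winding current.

V_A = 220 × 95/1630 = 12.822 V; V_B = 220 × 71/1630 = 9.5828 V.
P_out = V_A I_A + V_B I_B = 12.822×4.17 + 9.5828×1.69 = 53.468 + 16.195 = 69.663 W.
Ideal ⇒ P_in = P_out, so I_p = P_out/V_p = 69.663/220 = 0.317 A.

I_p ≈ 0.317 A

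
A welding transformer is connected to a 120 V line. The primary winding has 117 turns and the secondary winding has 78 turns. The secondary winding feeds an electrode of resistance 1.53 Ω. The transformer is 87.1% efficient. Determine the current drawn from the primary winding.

I_p ≈ 40.0 A

V_s = 120 × 78/117 = 80.000 V.
I_s = V_s/R = 80.000/1.53 = 52.288 A.
P_out = V_s I_s = 80.000 × 52.288 = 4183.0 W.
P_in = P_out/η = 4183.0/0.871 = 4802.5 W.
I_p = P_in/V_p = 4802.5/120 = 40.0 A.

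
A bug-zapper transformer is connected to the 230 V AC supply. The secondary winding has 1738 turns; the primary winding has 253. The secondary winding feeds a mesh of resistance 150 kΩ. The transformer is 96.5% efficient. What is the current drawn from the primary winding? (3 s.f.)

V_s = 230 × 1738/253 = 1580.0 V.
I_s = V_s/R = 1580.0/150000 = 0.010533 A.
P_out = V_s I_s = 1580.0 × 0.010533 = 16.643 W.
P_in = P_out/η = 16.643/0.965 = 17.246 W.
I_p = P_in/V_p = 17.246/230 = 0.0750 A.

I_p ≈ 0.0750 A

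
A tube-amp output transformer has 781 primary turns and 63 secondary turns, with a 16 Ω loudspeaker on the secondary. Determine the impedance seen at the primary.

Z_p ≈ 2460 Ω

Z_p = (N_p/N_s)² × Z_s = (781/63)² × 16 = 2460 Ω.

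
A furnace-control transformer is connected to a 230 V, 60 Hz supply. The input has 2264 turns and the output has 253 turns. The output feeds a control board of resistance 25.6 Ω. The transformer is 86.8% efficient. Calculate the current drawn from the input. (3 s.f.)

I_in ≈ 0.129 A

V_out = 230 × 253/2264 = 25.702 V.
I_out = V_out/R = 25.702/25.6 = 1.0040 A.
P_out = V_out I_out = 25.702 × 1.0040 = 25.805 W.
P_in = P_out/η = 25.805/0.868 = 29.729 W.
I_in = P_in/V_in = 29.729/230 = 0.129 A.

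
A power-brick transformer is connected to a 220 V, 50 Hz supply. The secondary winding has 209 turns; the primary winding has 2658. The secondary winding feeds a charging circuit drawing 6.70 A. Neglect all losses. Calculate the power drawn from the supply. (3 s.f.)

I_p = I_s × N_s/N_p = 6.70 × 209/2658 = 0.52682 A.
P = V_p I_p = 220 × 0.52682 = 116 W.

P ≈ 116 W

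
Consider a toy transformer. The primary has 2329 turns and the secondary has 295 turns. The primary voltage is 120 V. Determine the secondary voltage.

V_s/V_p = N_s/N_p, so V_s = 120 × 295/2329 = 15.2 V.

V_s ≈ 15.2 V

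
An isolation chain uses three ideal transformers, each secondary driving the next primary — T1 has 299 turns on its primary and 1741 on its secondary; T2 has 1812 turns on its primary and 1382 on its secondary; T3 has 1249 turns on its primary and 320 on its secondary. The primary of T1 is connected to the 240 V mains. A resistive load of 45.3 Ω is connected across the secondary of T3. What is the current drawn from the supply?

Secondary of T1: V = 240.00 × 1741/299 = 1397.5 V.
Secondary of T2: V = 1397.5 × 1382/1812 = 1065.8 V.
Secondary of T3: V = 1065.8 × 320/1249 = 273.07 V.
I_load = 273.07/45.3 = 6.0281 A, so P_out = 273.07 × 6.0281 = 1646.1 W.
All ideal ⇒ P_in = P_out, so I_supply = 1646.1/240 = 6.86 A.

I_supply ≈ 6.86 A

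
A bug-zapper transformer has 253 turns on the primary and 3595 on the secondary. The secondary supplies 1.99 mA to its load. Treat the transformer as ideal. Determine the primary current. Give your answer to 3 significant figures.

I_p ≈ 0.0283 A

For an ideal transformer I_p/I_s = N_s/N_p, so I_p = 0.00199 × 3595/253 = 0.0283 A.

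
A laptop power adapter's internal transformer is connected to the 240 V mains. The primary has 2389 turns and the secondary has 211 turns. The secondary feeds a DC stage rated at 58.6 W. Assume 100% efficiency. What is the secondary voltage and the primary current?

V_s ≈ 21.2 V, I_p ≈ 0.244 A

V_s = V_p × N_s/N_p = 240 × 211/2389 = 21.197 V.
I_s = P/V_s = 58.6/21.197 = 2.7645 A.
I_p = I_s × N_s/N_p = 2.7645 × 211/2389 = 0.244 A.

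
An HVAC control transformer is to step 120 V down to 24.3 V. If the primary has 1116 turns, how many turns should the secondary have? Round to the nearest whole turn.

N_s/N_p = V_s/V_p, so N_s = 1116 × 24.3/120 = 226.0 ≈ 226 turns.

N_s = 226 turns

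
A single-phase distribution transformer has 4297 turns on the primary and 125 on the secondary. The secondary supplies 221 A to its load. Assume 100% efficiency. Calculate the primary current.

For an ideal transformer I_p/I_s = N_s/N_p, so I_p = 221 × 125/4297 = 6.43 A.

I_p ≈ 6.43 A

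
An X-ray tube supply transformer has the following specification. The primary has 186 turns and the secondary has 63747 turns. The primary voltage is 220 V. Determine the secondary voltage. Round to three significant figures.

V_s ≈ 75400 V

V_s/V_p = N_s/N_p, so V_s = 220 × 63747/186 = 75400 V.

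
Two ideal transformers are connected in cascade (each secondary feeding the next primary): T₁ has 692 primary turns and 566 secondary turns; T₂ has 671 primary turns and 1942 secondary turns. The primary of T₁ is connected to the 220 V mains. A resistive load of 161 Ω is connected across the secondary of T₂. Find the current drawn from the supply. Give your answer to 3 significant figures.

I_supply ≈ 7.66 A

Secondary of T₁: V = 220.00 × 566/692 = 179.94 V.
Secondary of T₂: V = 179.94 × 1942/671 = 520.79 V.
I_load = 520.79/161 = 3.2347 A, so P_out = 520.79 × 3.2347 = 1684.6 W.
All ideal ⇒ P_in = P_out, so I_supply = 1684.6/220 = 7.66 A.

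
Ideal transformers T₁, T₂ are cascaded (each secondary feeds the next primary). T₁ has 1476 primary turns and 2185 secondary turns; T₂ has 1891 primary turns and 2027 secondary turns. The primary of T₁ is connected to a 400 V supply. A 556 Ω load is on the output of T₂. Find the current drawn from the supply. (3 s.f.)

After T₁: V = 400.00 × 2185/1476 = 592.14 V.
After T₂: V = 592.14 × 2027/1891 = 634.73 V.
I_load = 634.73/556 = 1.1416 A, so P_out = 634.73 × 1.1416 = 724.60 W.
All ideal ⇒ P_in = P_out, so I_supply = 724.60/400 = 1.81 A.

I_supply ≈ 1.81 A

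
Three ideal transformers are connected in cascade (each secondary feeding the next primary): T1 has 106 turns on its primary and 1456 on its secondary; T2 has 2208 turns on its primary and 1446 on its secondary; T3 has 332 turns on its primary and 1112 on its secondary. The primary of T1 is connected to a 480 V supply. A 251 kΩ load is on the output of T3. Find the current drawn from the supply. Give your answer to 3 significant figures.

I_supply ≈ 1.74 A

Secondary of T1: V = 480.00 × 1456/106 = 6593.2 V.
Secondary of T2: V = 6593.2 × 1446/2208 = 4317.8 V.
Secondary of T3: V = 4317.8 × 1112/332 = 14462 V.
I_load = 14462/251000 = 0.057618 A, so P_out = 14462 × 0.057618 = 833.28 W.
All ideal ⇒ P_in = P_out, so I_supply = 833.28/480 = 1.74 A.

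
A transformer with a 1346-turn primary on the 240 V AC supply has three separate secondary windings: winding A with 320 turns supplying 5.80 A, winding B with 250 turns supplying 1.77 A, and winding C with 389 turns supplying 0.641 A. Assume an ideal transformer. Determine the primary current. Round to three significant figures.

V_A = 240 × 320/1346 = 57.058 V; V_B = 240 × 250/1346 = 44.577 V; V_C = 240 × 389/1346 = 69.361 V.
P_out = V_A I_A + V_B I_B + V_C I_C = 57.058×5.80 + 44.577×1.77 + 69.361×0.641 = 330.94 + 78.900 + 44.460 = 454.30 W.
Ideal ⇒ P_in = P_out, so I_p = P_out/V_p = 454.30/240 = 1.89 A.

I_p ≈ 1.89 A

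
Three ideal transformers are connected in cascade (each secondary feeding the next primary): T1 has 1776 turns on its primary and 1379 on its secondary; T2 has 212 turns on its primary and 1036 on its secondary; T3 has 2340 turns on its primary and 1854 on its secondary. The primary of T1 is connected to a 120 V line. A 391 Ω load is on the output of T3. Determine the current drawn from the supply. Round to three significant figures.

Secondary of T1: V = 120.00 × 1379/1776 = 93.176 V.
Secondary of T2: V = 93.176 × 1036/212 = 455.33 V.
Secondary of T3: V = 455.33 × 1854/2340 = 360.76 V.
I_load = 360.76/391 = 0.92266 A, so P_out = 360.76 × 0.92266 = 332.86 W.
All ideal ⇒ P_in = P_out, so I_supply = 332.86/120 = 2.77 A.

I_supply ≈ 2.77 A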